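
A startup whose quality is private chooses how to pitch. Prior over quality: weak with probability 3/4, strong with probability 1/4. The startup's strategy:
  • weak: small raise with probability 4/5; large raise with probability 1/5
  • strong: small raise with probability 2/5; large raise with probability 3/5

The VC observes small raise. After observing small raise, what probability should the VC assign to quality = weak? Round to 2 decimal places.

0.86

P(small raise) = (3/4)·(4/5) + (1/4)·(2/5) = 7/10
P(weak | small raise) = ((3/4)·(4/5)) / (7/10) = (3/5) / (7/10) = 6/7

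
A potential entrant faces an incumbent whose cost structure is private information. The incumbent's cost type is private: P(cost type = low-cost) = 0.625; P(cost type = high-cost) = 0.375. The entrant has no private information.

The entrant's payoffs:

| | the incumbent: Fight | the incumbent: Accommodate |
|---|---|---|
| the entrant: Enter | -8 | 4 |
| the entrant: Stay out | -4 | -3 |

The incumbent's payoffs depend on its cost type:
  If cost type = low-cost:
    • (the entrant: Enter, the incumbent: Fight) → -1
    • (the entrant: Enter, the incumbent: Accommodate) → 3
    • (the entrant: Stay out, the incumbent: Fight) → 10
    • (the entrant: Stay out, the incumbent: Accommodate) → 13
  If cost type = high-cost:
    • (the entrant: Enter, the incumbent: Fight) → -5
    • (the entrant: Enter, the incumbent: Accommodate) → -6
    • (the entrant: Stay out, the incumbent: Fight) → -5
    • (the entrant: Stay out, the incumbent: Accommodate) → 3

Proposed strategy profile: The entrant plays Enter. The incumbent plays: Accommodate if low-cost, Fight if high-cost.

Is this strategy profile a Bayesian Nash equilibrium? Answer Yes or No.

The entrant plays Enter: E[Enter] = 0.625·(4) + 0.375·(-8) = -0.5; E[Stay out] = -3.375. Best-responding. ✓
The incumbent (cost type low-cost), facing Enter: Fight gives -1, Accommodate gives 3. Proposed Accommodate is best. ✓
The incumbent (cost type high-cost), facing Enter: Fight gives -5, Accommodate gives -6. Proposed Fight is best. ✓

Yes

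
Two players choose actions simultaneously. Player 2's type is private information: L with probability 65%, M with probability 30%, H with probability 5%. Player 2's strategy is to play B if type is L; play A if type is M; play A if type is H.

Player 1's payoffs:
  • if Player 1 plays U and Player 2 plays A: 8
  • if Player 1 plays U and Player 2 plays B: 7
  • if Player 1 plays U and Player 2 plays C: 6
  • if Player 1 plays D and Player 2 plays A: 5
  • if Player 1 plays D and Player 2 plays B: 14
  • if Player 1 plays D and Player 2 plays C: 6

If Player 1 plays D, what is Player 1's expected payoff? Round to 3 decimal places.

E[D] = 0.65·14 + 0.3·5 + 0.05·5 = 9.1 + 1.5 + 0.25 = 10.85

10.850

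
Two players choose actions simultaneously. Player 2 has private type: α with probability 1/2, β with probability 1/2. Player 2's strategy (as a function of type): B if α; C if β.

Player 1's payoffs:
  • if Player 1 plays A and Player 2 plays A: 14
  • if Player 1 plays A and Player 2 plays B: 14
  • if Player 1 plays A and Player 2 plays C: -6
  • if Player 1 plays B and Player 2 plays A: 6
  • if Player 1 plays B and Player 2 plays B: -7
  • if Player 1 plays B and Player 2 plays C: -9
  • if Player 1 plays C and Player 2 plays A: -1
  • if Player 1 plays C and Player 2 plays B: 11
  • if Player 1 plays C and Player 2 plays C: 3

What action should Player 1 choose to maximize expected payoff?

Compute Player 1's expected payoff for each action, taking the expectation over Player 2's type.
E[A] = 1/2·(14) + 1/2·(-6) = 4
E[B] = 1/2·(-7) + 1/2·(-9) = -8
E[C] = 1/2·(11) + 1/2·(3) = 7
Best response: C (7 is the largest).

C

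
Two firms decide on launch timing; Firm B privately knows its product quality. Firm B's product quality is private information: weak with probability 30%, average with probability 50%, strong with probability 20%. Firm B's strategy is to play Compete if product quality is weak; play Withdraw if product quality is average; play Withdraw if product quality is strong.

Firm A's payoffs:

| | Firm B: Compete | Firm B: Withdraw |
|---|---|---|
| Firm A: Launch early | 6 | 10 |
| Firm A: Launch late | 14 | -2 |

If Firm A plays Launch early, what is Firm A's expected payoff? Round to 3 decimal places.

Take the expectation over Firm B's product quality, weighting each type's action by its prior probability.
E[Launch early] = 0.3·6 + 0.5·10 + 0.2·10 = 1.8 + 5 + 2 = 8.8

8.800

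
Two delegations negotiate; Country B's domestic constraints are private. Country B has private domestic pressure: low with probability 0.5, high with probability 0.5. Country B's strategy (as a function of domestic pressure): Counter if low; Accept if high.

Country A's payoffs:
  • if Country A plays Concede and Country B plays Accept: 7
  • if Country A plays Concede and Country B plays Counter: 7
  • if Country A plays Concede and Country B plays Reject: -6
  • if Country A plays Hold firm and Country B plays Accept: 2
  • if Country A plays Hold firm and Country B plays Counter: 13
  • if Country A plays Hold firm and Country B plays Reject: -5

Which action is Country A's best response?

E[Concede] = 0.5·(7) + 0.5·(7) = 7
E[Hold firm] = 0.5·(13) + 0.5·(2) = 7.5
Best response: Hold firm (7.5 is the largest).

Hold firm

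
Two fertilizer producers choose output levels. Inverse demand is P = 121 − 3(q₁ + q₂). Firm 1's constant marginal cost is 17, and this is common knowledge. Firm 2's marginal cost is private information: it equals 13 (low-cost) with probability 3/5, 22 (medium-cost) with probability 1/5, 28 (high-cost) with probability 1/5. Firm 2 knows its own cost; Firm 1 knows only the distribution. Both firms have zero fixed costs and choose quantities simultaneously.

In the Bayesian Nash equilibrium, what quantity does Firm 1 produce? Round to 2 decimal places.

11.64

Type-c best response for Firm 2: q₂(c) = (121 − c)/6 − q₁/2.
Firm 1 maximizes expected profit; its first-order condition is 121 − 6q₁ − 3E[q₂] − 17 = 0.
Substituting E[q₂] and solving: E[c₂] = 17.8, so q₁ = (121 − 2·17 + 17.8)/9 = 11.6444.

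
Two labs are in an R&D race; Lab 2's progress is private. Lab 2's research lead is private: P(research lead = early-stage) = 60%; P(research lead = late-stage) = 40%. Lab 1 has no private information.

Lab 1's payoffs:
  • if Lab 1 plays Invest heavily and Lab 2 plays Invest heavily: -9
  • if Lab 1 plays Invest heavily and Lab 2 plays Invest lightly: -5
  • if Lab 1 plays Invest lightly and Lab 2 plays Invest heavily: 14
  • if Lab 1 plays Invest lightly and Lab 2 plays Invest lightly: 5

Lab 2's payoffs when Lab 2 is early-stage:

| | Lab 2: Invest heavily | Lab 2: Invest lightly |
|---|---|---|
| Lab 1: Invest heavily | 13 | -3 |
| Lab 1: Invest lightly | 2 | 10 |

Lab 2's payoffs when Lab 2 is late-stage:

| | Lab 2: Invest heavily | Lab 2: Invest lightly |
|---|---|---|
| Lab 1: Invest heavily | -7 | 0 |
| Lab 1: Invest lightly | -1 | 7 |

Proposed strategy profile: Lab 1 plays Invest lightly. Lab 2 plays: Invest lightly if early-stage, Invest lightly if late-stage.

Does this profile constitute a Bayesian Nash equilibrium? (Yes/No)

Yes

Lab 1 plays Invest lightly: E[Invest lightly] = 0.6·(5) + 0.4·(5) = 5; E[Invest heavily] = -5. Best-responding. ✓
Lab 2 (research lead early-stage), facing Invest lightly: Invest heavily gives 2, Invest lightly gives 10. Proposed Invest lightly is best. ✓
Lab 2 (research lead late-stage), facing Invest lightly: Invest heavily gives -1, Invest lightly gives 7. Proposed Invest lightly is best. ✓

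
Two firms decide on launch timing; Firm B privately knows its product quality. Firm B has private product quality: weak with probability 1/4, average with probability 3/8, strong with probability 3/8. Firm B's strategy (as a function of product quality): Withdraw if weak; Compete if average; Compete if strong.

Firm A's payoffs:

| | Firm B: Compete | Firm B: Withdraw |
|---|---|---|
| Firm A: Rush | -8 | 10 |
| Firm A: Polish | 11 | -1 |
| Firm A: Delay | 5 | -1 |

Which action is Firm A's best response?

Compute Firm A's expected payoff for each action, taking the expectation over Firm B's type.
E[Rush] = 1/4·(10) + 3/8·(-8) + 3/8·(-8) = -7/2
E[Polish] = 1/4·(-1) + 3/8·(11) + 3/8·(11) = 8
E[Delay] = 1/4·(-1) + 3/8·(5) + 3/8·(5) = 7/2
Best response: Polish (8 is the largest).

Polish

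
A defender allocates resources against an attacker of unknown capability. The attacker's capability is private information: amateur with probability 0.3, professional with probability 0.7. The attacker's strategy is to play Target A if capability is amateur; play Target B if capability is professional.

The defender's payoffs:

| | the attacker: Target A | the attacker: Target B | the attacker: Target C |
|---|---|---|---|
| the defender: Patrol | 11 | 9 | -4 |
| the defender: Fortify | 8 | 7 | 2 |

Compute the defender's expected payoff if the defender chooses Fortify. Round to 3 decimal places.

7.300

E[Fortify] = 0.3·8 + 0.7·7 = 2.4 + 4.9 = 7.3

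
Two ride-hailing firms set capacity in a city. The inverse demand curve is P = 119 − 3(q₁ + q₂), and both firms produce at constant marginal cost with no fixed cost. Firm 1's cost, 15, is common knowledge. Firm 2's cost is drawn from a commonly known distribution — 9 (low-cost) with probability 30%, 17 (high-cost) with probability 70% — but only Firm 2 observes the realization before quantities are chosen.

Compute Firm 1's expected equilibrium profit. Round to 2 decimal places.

Each type of Firm 2 best-responds to q₁; Firm 1 best-responds to the expected q₂ over Firm 2's types.
Firm 2 with cost c maximizes (119 − 3(q₁+q₂) − c)·q₂, giving q₂(c) = (119 − c − 3q₁)/6.
E[c₂] = 0.3·9 + 0.7·17 = 14.6
Firm 1's FOC against E[q₂] yields q₁ = (119 − 2·15 + E[c₂])/9 = (119 − 30 + 14.6)/9 = 11.5111.
E[P] = 119 − 3·(q₁ + E[q₂]) = 49.5333; Firm 1's expected profit = (E[P] − 15)·q₁ = (49.5333 − 15)·11.5111 = 397.517.

397.52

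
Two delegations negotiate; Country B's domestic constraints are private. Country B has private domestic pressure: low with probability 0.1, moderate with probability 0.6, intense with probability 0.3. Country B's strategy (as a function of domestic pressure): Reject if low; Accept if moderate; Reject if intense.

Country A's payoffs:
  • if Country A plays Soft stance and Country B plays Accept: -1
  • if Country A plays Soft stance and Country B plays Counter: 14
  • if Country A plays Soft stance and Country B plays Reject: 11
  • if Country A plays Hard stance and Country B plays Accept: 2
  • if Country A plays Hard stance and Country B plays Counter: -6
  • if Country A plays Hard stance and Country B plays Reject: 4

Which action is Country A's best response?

Soft stance

Compute Country A's expected payoff for each action, taking the expectation over Country B's type.
E[Soft stance] = 0.1·(11) + 0.6·(-1) + 0.3·(11) = 3.8
E[Hard stance] = 0.1·(4) + 0.6·(2) + 0.3·(4) = 2.8
Best response: Soft stance (3.8 is the largest).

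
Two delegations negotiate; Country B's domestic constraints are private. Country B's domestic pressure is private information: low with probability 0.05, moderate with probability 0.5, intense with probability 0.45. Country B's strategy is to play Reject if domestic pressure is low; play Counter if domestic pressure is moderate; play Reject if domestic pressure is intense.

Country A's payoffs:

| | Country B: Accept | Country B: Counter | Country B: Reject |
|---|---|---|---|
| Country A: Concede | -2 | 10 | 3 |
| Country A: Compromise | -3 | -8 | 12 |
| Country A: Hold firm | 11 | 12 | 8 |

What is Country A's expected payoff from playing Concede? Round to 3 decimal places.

Take the expectation over Country B's domestic pressure, weighting each type's action by its prior probability.
E[Concede] = 0.05·3 + 0.5·10 + 0.45·3 = 0.15 + 5 + 1.35 = 6.5

6.500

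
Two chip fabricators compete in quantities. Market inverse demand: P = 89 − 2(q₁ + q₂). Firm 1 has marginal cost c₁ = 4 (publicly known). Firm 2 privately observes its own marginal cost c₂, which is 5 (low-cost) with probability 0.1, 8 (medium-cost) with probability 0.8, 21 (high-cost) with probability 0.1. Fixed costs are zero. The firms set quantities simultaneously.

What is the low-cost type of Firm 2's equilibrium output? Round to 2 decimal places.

Each type of Firm 2 best-responds to q₁; Firm 1 best-responds to the expected q₂ over Firm 2's types.
Firm 2 with cost c maximizes (89 − 2(q₁+q₂) − c)·q₂, giving q₂(c) = (89 − c − 2q₁)/4.
E[c₂] = 0.1·5 + 0.8·8 + 0.1·21 = 9
Firm 1's FOC against E[q₂] yields q₁ = (89 − 2·4 + E[c₂])/6 = (89 − 8 + 9)/6 = 15.
q₂(low-cost) = (89 − 5 − 2·15)/4 = 13.5.

13.50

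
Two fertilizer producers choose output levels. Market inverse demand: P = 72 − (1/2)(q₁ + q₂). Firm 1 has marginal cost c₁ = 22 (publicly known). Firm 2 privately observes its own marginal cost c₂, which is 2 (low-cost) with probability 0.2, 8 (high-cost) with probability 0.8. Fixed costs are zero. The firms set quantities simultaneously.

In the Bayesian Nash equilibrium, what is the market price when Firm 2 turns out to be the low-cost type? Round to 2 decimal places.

Type-c best response for Firm 2: q₂(c) = (72 − c) − q₁/2.
Firm 1 maximizes expected profit; its first-order condition is 72 − q₁ − (1/2)E[q₂] − 22 = 0.
Substituting E[q₂] and solving: E[c₂] = 6.8, so q₁ = (72 − 2·22 + 6.8)/(3/2) = 23.2.
q₂(low-cost) = 58.4, so P = 72 − (1/2)·(23.2 + 58.4) = 31.2.

31.20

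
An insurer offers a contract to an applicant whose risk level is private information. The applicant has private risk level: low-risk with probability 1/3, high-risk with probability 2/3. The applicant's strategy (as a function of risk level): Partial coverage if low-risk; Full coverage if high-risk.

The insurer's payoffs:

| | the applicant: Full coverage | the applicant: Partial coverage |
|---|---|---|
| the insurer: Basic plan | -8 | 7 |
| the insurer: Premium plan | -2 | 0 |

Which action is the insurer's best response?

E[Basic plan] = 1/3·(7) + 2/3·(-8) = -3
E[Premium plan] = 1/3·(0) + 2/3·(-2) = -4/3
Best response: Premium plan (-4/3 is the largest).

Premium plan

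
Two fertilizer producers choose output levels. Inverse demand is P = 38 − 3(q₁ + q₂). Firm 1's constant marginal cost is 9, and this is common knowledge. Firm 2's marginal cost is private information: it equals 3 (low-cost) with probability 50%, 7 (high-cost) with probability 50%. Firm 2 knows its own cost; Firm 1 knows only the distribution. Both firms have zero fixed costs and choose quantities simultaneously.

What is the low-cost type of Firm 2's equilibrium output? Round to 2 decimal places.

4.44

Firm 2 with cost c maximizes (38 − 3(q₁+q₂) − c)·q₂, giving q₂(c) = (38 − c − 3q₁)/6.
E[c₂] = 0.5·3 + 0.5·7 = 5
Firm 1's FOC against E[q₂] yields q₁ = (38 − 2·9 + E[c₂])/9 = (38 − 18 + 5)/9 = 2.77778.
q₂(low-cost) = (38 − 3 − 3·2.77778)/6 = 4.44444.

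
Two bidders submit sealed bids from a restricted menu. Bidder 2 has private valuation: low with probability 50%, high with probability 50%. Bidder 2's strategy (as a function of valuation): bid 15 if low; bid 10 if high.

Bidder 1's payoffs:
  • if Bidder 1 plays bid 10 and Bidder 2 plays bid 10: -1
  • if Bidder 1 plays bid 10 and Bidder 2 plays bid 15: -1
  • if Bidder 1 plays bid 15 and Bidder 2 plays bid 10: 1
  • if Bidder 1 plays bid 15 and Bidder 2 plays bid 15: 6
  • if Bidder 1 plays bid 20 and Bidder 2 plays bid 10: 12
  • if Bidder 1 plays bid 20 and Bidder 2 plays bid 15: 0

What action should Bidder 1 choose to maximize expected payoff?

E[bid 10] = 0.5·(-1) + 0.5·(-1) = -1
E[bid 15] = 0.5·(6) + 0.5·(1) = 3.5
E[bid 20] = 0.5·(0) + 0.5·(12) = 6
Best response: bid 20 (6 is the largest).

bid 20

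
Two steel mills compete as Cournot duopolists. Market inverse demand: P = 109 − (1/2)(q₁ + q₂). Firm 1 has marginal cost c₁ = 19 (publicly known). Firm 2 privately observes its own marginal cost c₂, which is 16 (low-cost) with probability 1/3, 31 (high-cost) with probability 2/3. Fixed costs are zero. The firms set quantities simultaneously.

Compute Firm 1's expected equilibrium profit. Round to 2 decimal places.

Each type of Firm 2 best-responds to q₁; Firm 1 best-responds to the expected q₂ over Firm 2's types.
Firm 2 with cost c maximizes (109 − (1/2)(q₁+q₂) − c)·q₂, giving q₂(c) = (109 − c − (1/2)q₁).
E[c₂] = 1/3·16 + 2/3·31 = 26
Firm 1's FOC against E[q₂] yields q₁ = (109 − 2·19 + E[c₂])/(3/2) = (109 − 38 + 26)/(3/2) = 64.6667.
E[P] = 109 − (1/2)·(q₁ + E[q₂]) = 51.3333; Firm 1's expected profit = (E[P] − 19)·q₁ = (51.3333 − 19)·64.6667 = 2090.89.

2090.89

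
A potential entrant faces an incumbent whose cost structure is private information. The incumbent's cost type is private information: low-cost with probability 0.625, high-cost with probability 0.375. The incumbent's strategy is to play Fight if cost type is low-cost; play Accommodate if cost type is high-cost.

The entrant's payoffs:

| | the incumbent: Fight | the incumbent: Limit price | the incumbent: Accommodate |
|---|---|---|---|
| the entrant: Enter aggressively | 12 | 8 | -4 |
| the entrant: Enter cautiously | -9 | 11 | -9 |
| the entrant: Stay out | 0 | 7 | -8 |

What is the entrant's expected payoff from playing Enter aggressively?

E[Enter aggressively] = 0.625·12 + 0.375·(-4) = 7.5 + (-1.5) = 6

6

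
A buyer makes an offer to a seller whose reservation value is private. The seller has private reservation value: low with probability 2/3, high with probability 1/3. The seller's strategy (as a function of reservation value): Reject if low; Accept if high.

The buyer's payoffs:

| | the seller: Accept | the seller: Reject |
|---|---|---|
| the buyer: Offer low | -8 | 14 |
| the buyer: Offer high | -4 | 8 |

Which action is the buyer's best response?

Offer low

E[Offer low] = 2/3·(14) + 1/3·(-8) = 20/3
E[Offer high] = 2/3·(8) + 1/3·(-4) = 4
Best response: Offer low (20/3 is the largest).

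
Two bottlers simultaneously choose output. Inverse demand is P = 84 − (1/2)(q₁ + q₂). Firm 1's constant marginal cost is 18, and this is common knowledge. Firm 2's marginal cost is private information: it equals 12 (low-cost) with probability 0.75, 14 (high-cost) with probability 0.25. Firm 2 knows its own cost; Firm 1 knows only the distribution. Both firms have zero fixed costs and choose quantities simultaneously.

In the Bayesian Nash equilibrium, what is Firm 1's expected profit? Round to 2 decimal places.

813.39

Type-c best response for Firm 2: q₂(c) = (84 − c) − q₁/2.
Firm 1 maximizes expected profit; its first-order condition is 84 − q₁ − (1/2)E[q₂] − 18 = 0.
Substituting E[q₂] and solving: E[c₂] = 12.5, so q₁ = (84 − 2·18 + 12.5)/(3/2) = 40.3333.
E[P] = 84 − (1/2)·(q₁ + E[q₂]) = 38.1667; Firm 1's expected profit = (E[P] − 18)·q₁ = (38.1667 − 18)·40.3333 = 813.389.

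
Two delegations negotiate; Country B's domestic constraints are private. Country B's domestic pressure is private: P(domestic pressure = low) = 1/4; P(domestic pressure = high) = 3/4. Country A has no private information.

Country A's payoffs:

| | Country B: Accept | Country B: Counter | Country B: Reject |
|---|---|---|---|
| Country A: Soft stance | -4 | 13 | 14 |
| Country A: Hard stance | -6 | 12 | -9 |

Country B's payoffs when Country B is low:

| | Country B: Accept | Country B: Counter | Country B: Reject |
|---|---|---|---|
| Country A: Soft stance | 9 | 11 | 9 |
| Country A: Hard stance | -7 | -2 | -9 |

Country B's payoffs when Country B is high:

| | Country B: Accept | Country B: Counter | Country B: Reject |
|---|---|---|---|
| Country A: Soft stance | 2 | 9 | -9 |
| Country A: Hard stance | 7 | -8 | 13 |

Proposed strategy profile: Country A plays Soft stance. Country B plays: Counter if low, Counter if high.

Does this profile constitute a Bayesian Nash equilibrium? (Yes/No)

Yes

Country A plays Soft stance: E[Soft stance] = 1/4·(13) + 3/4·(13) = 13; E[Hard stance] = 12. Best-responding. ✓
Country B (domestic pressure low), facing Soft stance: Accept gives 9, Counter gives 11, Reject gives 9. Proposed Counter is best. ✓
Country B (domestic pressure high), facing Soft stance: Accept gives 2, Counter gives 9, Reject gives -9. Proposed Counter is best. ✓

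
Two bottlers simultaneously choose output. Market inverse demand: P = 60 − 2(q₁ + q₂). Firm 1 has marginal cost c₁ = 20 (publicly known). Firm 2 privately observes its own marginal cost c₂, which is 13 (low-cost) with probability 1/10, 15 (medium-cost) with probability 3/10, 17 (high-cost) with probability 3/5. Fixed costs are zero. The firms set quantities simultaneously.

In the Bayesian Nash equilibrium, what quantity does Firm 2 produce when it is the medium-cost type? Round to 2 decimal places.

Type-c best response for Firm 2: q₂(c) = (60 − c)/4 − q₁/2.
Firm 1 maximizes expected profit; its first-order condition is 60 − 4q₁ − 2E[q₂] − 20 = 0.
Substituting E[q₂] and solving: E[c₂] = 16, so q₁ = (60 − 2·20 + 16)/6 = 6.
q₂(medium-cost) = (60 − 15 − 2·6)/4 = 8.25.

8.25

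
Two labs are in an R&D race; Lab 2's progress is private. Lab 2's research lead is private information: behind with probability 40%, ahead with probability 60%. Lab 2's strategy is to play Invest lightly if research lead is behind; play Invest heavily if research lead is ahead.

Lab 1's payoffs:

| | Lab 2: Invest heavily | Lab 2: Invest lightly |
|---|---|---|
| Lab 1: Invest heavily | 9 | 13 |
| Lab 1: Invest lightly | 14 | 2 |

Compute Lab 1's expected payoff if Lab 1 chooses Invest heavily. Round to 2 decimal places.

10.60

E[Invest heavily] = 0.4·13 + 0.6·9 = 5.2 + 5.4 = 10.6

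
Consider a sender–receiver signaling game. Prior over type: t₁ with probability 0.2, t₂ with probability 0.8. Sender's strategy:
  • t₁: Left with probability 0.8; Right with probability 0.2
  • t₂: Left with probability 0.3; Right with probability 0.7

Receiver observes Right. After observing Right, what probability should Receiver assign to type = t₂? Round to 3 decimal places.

0.933

P(Right) = 0.2·0.2 + 0.8·0.7 = 0.6
P(t₂ | Right) = (0.8·0.7) / 0.6 = 0.56 / 0.6 = 0.933333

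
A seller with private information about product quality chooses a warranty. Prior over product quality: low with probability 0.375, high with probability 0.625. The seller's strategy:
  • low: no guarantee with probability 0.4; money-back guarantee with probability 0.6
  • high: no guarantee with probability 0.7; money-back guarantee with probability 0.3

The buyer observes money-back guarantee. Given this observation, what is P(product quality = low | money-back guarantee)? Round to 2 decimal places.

P(money-back guarantee) = 0.375·0.6 + 0.625·0.3 = 0.4125
P(low | money-back guarantee) = (0.375·0.6) / 0.4125 = 0.225 / 0.4125 = 0.545455

0.55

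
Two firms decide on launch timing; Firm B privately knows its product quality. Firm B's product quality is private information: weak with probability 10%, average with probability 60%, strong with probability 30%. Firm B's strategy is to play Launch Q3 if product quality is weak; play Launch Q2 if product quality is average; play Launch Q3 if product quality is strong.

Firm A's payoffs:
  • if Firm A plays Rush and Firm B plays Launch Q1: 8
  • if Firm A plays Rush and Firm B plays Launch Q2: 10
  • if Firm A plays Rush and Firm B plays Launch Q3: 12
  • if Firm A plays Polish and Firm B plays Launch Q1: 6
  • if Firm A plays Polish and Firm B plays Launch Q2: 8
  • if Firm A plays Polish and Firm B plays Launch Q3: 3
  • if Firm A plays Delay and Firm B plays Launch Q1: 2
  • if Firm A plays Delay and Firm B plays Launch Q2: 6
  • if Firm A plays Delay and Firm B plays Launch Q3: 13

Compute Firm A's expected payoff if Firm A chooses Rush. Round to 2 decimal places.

Take the expectation over Firm B's product quality, weighting each type's action by its prior probability.
E[Rush] = 0.1·12 + 0.6·10 + 0.3·12 = 1.2 + 6 + 3.6 = 10.8

10.80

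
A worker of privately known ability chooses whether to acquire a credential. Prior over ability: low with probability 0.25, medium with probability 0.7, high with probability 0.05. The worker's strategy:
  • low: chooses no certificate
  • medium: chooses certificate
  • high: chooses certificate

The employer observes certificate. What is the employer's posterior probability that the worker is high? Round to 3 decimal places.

Apply Bayes' rule using the sender's strategy as the likelihood.
P(certificate) = 0.25·0 + 0.7·1 + 0.05·1 = 0.75
P(high | certificate) = (0.05·1) / 0.75 = 0.05 / 0.75 = 0.0666667

0.067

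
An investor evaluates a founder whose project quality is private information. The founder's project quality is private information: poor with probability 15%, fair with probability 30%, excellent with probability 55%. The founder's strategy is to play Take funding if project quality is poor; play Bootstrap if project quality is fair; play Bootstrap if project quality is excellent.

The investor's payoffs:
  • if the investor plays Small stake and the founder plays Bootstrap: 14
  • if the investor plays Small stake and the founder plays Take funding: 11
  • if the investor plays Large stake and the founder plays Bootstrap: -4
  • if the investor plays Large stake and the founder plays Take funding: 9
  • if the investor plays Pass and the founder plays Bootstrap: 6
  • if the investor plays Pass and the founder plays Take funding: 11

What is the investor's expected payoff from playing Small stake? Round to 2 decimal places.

E[Small stake] = 0.15·11 + 0.3·14 + 0.55·14 = 1.65 + 4.2 + 7.7 = 13.55

13.55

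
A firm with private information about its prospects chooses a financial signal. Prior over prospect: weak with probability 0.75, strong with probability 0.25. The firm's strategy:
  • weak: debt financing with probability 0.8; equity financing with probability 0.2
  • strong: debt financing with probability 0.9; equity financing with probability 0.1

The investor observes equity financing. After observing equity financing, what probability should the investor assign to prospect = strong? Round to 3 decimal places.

P(equity financing) = 0.75·0.2 + 0.25·0.1 = 0.175
P(strong | equity financing) = (0.25·0.1) / 0.175 = 0.025 / 0.175 = 0.142857

0.143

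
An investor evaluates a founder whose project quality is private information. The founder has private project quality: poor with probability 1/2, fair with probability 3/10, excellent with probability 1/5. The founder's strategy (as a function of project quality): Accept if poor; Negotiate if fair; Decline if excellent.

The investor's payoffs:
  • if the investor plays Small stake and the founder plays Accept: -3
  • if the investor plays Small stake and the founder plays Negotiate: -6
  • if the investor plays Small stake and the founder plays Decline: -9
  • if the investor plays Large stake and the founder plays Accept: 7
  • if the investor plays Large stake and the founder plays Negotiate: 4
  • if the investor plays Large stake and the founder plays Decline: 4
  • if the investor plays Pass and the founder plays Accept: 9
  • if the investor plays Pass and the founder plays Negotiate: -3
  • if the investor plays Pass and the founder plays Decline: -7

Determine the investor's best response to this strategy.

Large stake

E[Small stake] = 1/2·(-3) + 3/10·(-6) + 1/5·(-9) = -51/10
E[Large stake] = 1/2·(7) + 3/10·(4) + 1/5·(4) = 11/2
E[Pass] = 1/2·(9) + 3/10·(-3) + 1/5·(-7) = 11/5
Best response: Large stake (11/2 is the largest).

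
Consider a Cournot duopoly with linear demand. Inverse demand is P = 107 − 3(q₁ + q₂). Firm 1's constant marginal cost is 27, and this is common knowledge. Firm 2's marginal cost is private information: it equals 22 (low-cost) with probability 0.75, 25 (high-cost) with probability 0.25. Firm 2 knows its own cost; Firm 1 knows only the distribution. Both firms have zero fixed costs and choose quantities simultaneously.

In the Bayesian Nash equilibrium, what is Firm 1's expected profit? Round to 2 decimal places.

Type-c best response for Firm 2: q₂(c) = (107 − c)/6 − q₁/2.
Firm 1 maximizes expected profit; its first-order condition is 107 − 6q₁ − 3E[q₂] − 27 = 0.
Substituting E[q₂] and solving: E[c₂] = 22.75, so q₁ = (107 − 2·27 + 22.75)/9 = 8.41667.
E[P] = 107 − 3·(q₁ + E[q₂]) = 52.25; Firm 1's expected profit = (E[P] − 27)·q₁ = (52.25 − 27)·8.41667 = 212.521.

212.52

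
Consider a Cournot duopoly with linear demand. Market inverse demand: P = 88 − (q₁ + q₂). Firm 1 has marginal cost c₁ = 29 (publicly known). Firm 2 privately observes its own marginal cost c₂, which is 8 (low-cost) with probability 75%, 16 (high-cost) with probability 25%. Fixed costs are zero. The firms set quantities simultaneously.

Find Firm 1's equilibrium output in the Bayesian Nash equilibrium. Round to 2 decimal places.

13.33

Type-c best response for Firm 2: q₂(c) = (88 − c)/2 − q₁/2.
Firm 1 maximizes expected profit; its first-order condition is 88 − 2q₁ − E[q₂] − 29 = 0.
Substituting E[q₂] and solving: E[c₂] = 10, so q₁ = (88 − 2·29 + 10)/3 = 13.3333.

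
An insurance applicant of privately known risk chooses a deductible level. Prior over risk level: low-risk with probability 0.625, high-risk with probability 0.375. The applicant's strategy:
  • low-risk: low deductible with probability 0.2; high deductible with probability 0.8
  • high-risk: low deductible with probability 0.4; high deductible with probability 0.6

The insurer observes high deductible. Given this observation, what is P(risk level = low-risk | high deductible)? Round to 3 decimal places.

0.690

P(high deductible) = 0.625·0.8 + 0.375·0.6 = 0.725
P(low-risk | high deductible) = (0.625·0.8) / 0.725 = 0.5 / 0.725 = 0.689655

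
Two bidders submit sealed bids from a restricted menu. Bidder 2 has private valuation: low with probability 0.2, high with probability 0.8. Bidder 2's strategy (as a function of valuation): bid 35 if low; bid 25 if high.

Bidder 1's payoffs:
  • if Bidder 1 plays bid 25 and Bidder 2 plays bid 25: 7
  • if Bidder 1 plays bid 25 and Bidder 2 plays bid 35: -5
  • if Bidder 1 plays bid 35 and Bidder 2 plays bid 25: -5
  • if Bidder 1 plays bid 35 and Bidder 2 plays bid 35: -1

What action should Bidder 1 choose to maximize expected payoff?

bid 25

E[bid 25] = 0.2·(-5) + 0.8·(7) = 4.6
E[bid 35] = 0.2·(-1) + 0.8·(-5) = -4.2
Best response: bid 25 (4.6 is the largest).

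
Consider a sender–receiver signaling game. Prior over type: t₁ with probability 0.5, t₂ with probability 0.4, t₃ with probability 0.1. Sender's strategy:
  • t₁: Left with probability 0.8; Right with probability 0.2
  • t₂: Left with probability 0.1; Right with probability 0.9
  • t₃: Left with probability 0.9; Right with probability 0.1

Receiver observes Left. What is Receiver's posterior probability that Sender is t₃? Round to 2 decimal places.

P(Left) = 0.5·0.8 + 0.4·0.1 + 0.1·0.9 = 0.53
P(t₃ | Left) = (0.1·0.9) / 0.53 = 0.09 / 0.53 = 0.169811

0.17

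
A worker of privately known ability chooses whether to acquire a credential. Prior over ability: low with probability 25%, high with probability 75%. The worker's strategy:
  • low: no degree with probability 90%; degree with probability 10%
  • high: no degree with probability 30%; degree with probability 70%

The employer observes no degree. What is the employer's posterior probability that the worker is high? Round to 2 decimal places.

P(no degree) = 0.25·0.9 + 0.75·0.3 = 0.45
P(high | no degree) = (0.75·0.3) / 0.45 = 0.225 / 0.45 = 0.5

0.50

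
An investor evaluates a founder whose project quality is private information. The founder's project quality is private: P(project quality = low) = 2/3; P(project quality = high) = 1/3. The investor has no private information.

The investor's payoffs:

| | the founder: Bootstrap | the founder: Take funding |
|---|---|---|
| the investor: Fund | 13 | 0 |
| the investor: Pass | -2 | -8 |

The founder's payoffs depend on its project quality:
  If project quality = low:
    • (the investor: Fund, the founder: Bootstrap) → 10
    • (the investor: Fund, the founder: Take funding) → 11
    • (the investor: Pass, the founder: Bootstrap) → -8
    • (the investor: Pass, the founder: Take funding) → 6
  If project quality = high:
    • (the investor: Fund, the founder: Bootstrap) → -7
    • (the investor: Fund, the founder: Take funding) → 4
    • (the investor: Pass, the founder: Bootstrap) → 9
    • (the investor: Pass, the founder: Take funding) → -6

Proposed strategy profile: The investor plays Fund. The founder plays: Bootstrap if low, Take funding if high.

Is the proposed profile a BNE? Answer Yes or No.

No

The investor plays Fund: E[Fund] = 2/3·(13) + 1/3·(0) = 26/3; E[Pass] = -4. Best-responding. ✓
The founder (project quality low), facing Fund: Bootstrap gives 10, Take funding gives 11. Proposed Bootstrap is not best — profitable deviation exists. ✗
The founder (project quality high), facing Fund: Bootstrap gives -7, Take funding gives 4. Proposed Take funding is best. ✓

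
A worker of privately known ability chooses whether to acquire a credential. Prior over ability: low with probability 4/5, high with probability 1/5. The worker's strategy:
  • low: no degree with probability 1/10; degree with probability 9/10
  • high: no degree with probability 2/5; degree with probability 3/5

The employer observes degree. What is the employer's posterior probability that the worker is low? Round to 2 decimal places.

P(degree) = (4/5)·(9/10) + (1/5)·(3/5) = 21/25
P(low | degree) = ((4/5)·(9/10)) / (21/25) = (18/25) / (21/25) = 6/7

0.86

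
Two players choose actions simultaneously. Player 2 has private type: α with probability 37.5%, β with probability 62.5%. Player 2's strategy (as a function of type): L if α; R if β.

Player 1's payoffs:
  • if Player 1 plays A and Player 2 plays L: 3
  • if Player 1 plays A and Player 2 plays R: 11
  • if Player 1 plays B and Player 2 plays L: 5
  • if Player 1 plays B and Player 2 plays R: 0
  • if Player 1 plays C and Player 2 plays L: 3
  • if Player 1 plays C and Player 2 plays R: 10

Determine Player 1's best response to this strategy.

A

E[A] = 0.375·(3) + 0.625·(11) = 8
E[B] = 0.375·(5) + 0.625·(0) = 1.875
E[C] = 0.375·(3) + 0.625·(10) = 7.375
Best response: A (8 is the largest).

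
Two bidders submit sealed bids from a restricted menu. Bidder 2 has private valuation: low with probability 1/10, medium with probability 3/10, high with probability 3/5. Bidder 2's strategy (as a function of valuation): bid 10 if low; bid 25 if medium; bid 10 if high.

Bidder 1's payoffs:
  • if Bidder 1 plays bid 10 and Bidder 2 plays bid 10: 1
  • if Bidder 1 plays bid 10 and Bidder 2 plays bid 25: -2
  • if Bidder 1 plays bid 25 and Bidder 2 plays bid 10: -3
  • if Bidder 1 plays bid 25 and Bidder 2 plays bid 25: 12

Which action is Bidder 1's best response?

E[bid 10] = 1/10·(1) + 3/10·(-2) + 3/5·(1) = 1/10
E[bid 25] = 1/10·(-3) + 3/10·(12) + 3/5·(-3) = 3/2
Best response: bid 25 (3/2 is the largest).

bid 25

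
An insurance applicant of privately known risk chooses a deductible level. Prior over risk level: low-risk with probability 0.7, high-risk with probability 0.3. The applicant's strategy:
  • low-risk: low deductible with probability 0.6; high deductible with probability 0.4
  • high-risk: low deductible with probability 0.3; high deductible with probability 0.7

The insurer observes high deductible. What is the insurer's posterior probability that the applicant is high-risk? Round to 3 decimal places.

P(high deductible) = 0.7·0.4 + 0.3·0.7 = 0.49
P(high-risk | high deductible) = (0.3·0.7) / 0.49 = 0.21 / 0.49 = 0.428571

0.429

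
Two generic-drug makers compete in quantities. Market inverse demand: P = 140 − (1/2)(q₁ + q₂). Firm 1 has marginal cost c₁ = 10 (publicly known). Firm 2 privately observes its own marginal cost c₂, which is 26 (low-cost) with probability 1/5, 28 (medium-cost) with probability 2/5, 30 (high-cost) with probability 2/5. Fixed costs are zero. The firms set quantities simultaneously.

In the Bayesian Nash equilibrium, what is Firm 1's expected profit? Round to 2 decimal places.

4893.90

Type-c best response for Firm 2: q₂(c) = (140 − c) − q₁/2.
Firm 1 maximizes expected profit; its first-order condition is 140 − q₁ − (1/2)E[q₂] − 10 = 0.
Substituting E[q₂] and solving: E[c₂] = 28.4, so q₁ = (140 − 2·10 + 28.4)/(3/2) = 98.9333.
E[P] = 140 − (1/2)·(q₁ + E[q₂]) = 59.4667; Firm 1's expected profit = (E[P] − 10)·q₁ = (59.4667 − 10)·98.9333 = 4893.9.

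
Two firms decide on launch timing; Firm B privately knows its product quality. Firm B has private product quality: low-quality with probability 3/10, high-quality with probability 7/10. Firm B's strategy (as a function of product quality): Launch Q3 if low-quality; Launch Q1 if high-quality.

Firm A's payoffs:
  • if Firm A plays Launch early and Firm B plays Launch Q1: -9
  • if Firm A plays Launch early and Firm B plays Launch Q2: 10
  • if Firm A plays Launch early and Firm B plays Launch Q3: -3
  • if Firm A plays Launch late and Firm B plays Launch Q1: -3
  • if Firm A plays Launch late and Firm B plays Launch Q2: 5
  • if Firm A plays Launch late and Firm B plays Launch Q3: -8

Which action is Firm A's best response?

Launch late

E[Launch early] = 3/10·(-3) + 7/10·(-9) = -36/5
E[Launch late] = 3/10·(-8) + 7/10·(-3) = -9/2
Best response: Launch late (-9/2 is the largest).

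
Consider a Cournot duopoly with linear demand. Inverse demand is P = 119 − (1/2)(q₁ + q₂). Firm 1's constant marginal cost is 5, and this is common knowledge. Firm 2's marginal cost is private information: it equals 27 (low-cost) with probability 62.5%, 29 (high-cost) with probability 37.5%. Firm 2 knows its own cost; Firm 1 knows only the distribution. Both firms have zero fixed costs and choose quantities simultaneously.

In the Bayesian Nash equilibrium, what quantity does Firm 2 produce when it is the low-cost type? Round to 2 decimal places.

Each type of Firm 2 best-responds to q₁; Firm 1 best-responds to the expected q₂ over Firm 2's types.
Firm 2 with cost c maximizes (119 − (1/2)(q₁+q₂) − c)·q₂, giving q₂(c) = (119 − c − (1/2)q₁).
E[c₂] = 0.625·27 + 0.375·29 = 27.75
Firm 1's FOC against E[q₂] yields q₁ = (119 − 2·5 + E[c₂])/(3/2) = (119 − 10 + 27.75)/(3/2) = 91.1667.
q₂(low-cost) = (119 − 27 − (1/2)·91.1667) = 46.4167.

46.42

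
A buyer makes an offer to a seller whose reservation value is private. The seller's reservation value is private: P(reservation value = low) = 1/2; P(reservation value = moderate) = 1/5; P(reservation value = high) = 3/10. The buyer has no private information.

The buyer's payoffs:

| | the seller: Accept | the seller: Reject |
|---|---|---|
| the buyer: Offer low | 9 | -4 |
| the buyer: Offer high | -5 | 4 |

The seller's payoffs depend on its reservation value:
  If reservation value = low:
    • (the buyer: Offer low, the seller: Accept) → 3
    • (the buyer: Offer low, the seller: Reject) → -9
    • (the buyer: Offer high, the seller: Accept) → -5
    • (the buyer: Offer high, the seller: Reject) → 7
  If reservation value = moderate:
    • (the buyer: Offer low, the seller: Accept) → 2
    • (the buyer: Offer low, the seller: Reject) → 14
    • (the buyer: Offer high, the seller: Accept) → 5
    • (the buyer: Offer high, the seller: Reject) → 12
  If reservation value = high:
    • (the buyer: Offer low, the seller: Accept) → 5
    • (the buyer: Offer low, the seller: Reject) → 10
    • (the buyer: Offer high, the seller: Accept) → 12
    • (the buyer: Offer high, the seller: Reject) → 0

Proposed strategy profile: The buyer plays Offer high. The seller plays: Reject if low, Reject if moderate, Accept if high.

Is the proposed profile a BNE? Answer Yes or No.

Yes

The buyer plays Offer high: E[Offer high] = 1/2·(4) + 1/5·(4) + 3/10·(-5) = 13/10; E[Offer low] = -1/10. Best-responding. ✓
The seller (reservation value low), facing Offer high: Accept gives -5, Reject gives 7. Proposed Reject is best. ✓
The seller (reservation value moderate), facing Offer high: Accept gives 5, Reject gives 12. Proposed Reject is best. ✓
The seller (reservation value high), facing Offer high: Accept gives 12, Reject gives 0. Proposed Accept is best. ✓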